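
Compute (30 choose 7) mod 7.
4

Using Lucas' theorem:
Write n=30 and k=7 in base 7:
n in base 7: [4, 2]
k in base 7: [1, 0]
C(30,7) mod 7 = ∏ C(n_i, k_i) mod 7
Digit binomials (mod 7): C(4,1) = 4; C(2,0) = 1
Product: 4 × 1 = 4 ≡ 4 (mod 7)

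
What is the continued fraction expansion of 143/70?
[2; 23, 3]

Euclidean algorithm steps:
143 = 2 × 70 + 3
70 = 23 × 3 + 1
3 = 3 × 1 + 0
Continued fraction: [2; 23, 3]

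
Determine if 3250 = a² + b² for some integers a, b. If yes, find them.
1² + 57² (a=1, b=57)

Factorization: 3250 = 2 × 5^3 × 13
By Fermat: n is sum of two squares iff every prime p ≡ 3 (mod 4) appears to even power.
All primes ≡ 3 (mod 4) appear to even power.
Search a = 0, 1, 2, … for 3250 - a² a perfect square: first hit at a = 1: 3250 - 1 = 3249 = 57².
3250 = 1² + 57² = 1 + 3249 ✓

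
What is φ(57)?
36

57 = 3 × 19
φ(n) = n × ∏(1 - 1/p) for each prime p dividing n
φ(57) = 57 × (1 - 1/3) × (1 - 1/19) = 36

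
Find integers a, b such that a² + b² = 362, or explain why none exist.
1² + 19² (a=1, b=19)

Factorization: 362 = 2 × 181
By Fermat: n is sum of two squares iff every prime p ≡ 3 (mod 4) appears to even power.
All primes ≡ 3 (mod 4) appear to even power.
Search a = 0, 1, 2, … for 362 - a² a perfect square: first hit at a = 1: 362 - 1 = 361 = 19².
362 = 1² + 19² = 1 + 361 ✓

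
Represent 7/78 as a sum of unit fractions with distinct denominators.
1/12 + 1/156

Greedy algorithm:
7/78: ceiling(78/7) = 12, use 1/12
1/156: ceiling(156/1) = 156, use 1/156
Result: 7/78 = 1/12 + 1/156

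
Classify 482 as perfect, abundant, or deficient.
deficient

Proper divisors of 482: sum = 1 + 2 + 241 = 244
Since 244 < 482, 482 is deficient.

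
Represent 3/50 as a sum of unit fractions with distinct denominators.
1/17 + 1/850

Greedy algorithm:
3/50: ceiling(50/3) = 17, use 1/17
1/850: ceiling(850/1) = 850, use 1/850
Result: 3/50 = 1/17 + 1/850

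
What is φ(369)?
240

369 = 3^2 × 41
φ(n) = n × ∏(1 - 1/p) for each prime p dividing n
φ(369) = 369 × (1 - 1/3) × (1 - 1/41) = 240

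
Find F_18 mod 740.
364

Matrix identity: Q^n = [[F_(n+1), F_n], [F_n, F_(n-1)]] with Q = [[1,1],[1,0]].
n = 18 = 10010₂. Square-and-multiply, entries mod 740:
Q^1 = [[1,1],[1,0]]
Q^2 = (Q^1)² = [[2,1],[1,1]]
Q^4 = (Q^2)² = [[5,3],[3,2]]
Q^9 = (Q^4)²·Q = [[55,34],[34,21]]
Q^18 = (Q^9)² = [[481,364],[364,117]]
F_18 mod 740 = Q^18[0][1] = 364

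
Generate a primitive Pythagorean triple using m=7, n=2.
(45, 28, 53)

Euclid's formula: a = m² - n², b = 2mn, c = m² + n²
m = 7, n = 2
a = 7² - 2² = 49 - 4 = 45
b = 2 × 7 × 2 = 28
c = 7² + 2² = 49 + 4 = 53
Verification: 45² + 28² = 2025 + 784 = 2809 = 53² ✓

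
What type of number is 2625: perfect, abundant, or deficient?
deficient

Proper divisors of 2625: sum = 1 + 3 + 5 + 7 + 15 + 21 + 25 + 35 + 75 + 105 + 125 + 175 + 375 + 525 + 875 = 2367
Since 2367 < 2625, 2625 is deficient.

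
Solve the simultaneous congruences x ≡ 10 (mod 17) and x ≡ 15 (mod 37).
163

Using Chinese Remainder Theorem:
M = 17 × 37 = 629
M1 = 37, M2 = 17
y1 = 37^(-1) mod 17 = 6
y2 = 17^(-1) mod 37 = 24
x = (10×37×6 + 15×17×24) mod 629 = 163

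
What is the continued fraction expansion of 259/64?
[4; 21, 3]

Euclidean algorithm steps:
259 = 4 × 64 + 3
64 = 21 × 3 + 1
3 = 3 × 1 + 0
Continued fraction: [4; 21, 3]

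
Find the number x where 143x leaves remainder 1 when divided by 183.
32

gcd(143, 183) = 1, so the inverse exists.
Extended Euclidean algorithm on (183, 143):
183 = 1 × 143 + 40  ⟹  40 = (1)·183 + (-1)·143
143 = 3 × 40 + 23  ⟹  23 = (-3)·183 + (4)·143
40 = 1 × 23 + 17  ⟹  17 = (4)·183 + (-5)·143
23 = 1 × 17 + 6  ⟹  6 = (-7)·183 + (9)·143
17 = 2 × 6 + 5  ⟹  5 = (18)·183 + (-23)·143
6 = 1 × 5 + 1  ⟹  1 = (-25)·183 + (32)·143
So (32)·143 ≡ 1 (mod 183), i.e. 143^(-1) ≡ 32 (mod 183).
Check: 143 × 32 = 4576 ≡ 1 (mod 183)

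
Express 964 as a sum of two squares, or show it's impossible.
8² + 30² (a=8, b=30)

Factorization: 964 = 2^2 × 241
By Fermat: n is sum of two squares iff every prime p ≡ 3 (mod 4) appears to even power.
All primes ≡ 3 (mod 4) appear to even power.
Search a = 0, 1, 2, … for 964 - a² a perfect square: first hit at a = 8: 964 - 64 = 900 = 30².
964 = 8² + 30² = 64 + 900 ✓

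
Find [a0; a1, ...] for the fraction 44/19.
[2; 3, 6]

Euclidean algorithm steps:
44 = 2 × 19 + 6
19 = 3 × 6 + 1
6 = 6 × 1 + 0
Continued fraction: [2; 3, 6]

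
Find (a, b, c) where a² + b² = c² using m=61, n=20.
(3321, 2440, 4121)

Euclid's formula: a = m² - n², b = 2mn, c = m² + n²
m = 61, n = 20
a = 61² - 20² = 3721 - 400 = 3321
b = 2 × 61 × 20 = 2440
c = 61² + 20² = 3721 + 400 = 4121
Verification: 3321² + 2440² = 11029041 + 5953600 = 16982641 = 4121² ✓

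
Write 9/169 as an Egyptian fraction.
1/19 + 1/1606 + 1/5156866

Greedy algorithm:
9/169: ceiling(169/9) = 19, use 1/19
2/3211: ceiling(3211/2) = 1606, use 1/1606
1/5156866: ceiling(5156866/1) = 5156866, use 1/5156866
Result: 9/169 = 1/19 + 1/1606 + 1/5156866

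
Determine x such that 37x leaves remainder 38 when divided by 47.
x ≡ 15 (mod 47)

gcd(37, 47) = 1, which divides 38, so solutions exist.
Find 37^(-1) mod 47 by the extended Euclidean algorithm:
47 = 1 × 37 + 10  ⟹  10 = (1)·47 + (-1)·37
37 = 3 × 10 + 7  ⟹  7 = (-3)·47 + (4)·37
10 = 1 × 7 + 3  ⟹  3 = (4)·47 + (-5)·37
7 = 2 × 3 + 1  ⟹  1 = (-11)·47 + (14)·37
So (14)·37 ≡ 1 (mod 47), i.e. 37^(-1) ≡ 14 (mod 47).
x ≡ 14 × 38 = 532 ≡ 15 (mod 47).
Check: 37 × 15 = 555 ≡ 38 (mod 47).
Unique solution: x ≡ 15 (mod 47)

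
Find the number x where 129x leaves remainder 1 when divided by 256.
129

gcd(129, 256) = 1, so the inverse exists.
Extended Euclidean algorithm on (256, 129):
256 = 1 × 129 + 127  ⟹  127 = (1)·256 + (-1)·129
129 = 1 × 127 + 2  ⟹  2 = (-1)·256 + (2)·129
127 = 63 × 2 + 1  ⟹  1 = (64)·256 + (-127)·129
So (-127)·129 ≡ 1 (mod 256), i.e. 129^(-1) ≡ -127 ≡ 129 (mod 256).
Check: 129 × 129 = 16641 ≡ 1 (mod 256)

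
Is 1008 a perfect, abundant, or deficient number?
abundant

Proper divisors of 1008: sum = 1 + 2 + 3 + 4 + 6 + 7 + 8 + 9 + ... + 168 + 252 + 336 + 504 (29 divisors) = 2216
Since 2216 > 1008, 1008 is abundant.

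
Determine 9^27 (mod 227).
57

Repeated squaring. Binary of 27 = 11011.
9^1 ≡ 9 (mod 227); 9^2 ≡ 81 (mod 227); 9^4 ≡ 205 (mod 227); 9^8 ≡ 30 (mod 227); 9^16 ≡ 219 (mod 227)
9^27 = 9^1 × 9^2 × 9^8 × 9^16 ≡ 57 (mod 227)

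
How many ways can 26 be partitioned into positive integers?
2436

p(n) counts ways to write n as a sum of positive integers (order ignored).
Euler's pentagonal recurrence: p(k) = p(k-1) + p(k-2) - p(k-5) - p(k-7) + p(k-12) + p(k-15) - ... (offsets j(3j∓1)/2, signs ++--, p(0)=1, p(<0)=0).
DP table for k = 0..25: p(0)=1, p(1)=1, p(2)=2, p(3)=3, p(4)=5, p(5)=7, p(6)=11, p(7)=15, p(8)=22, p(9)=30, p(10)=42, p(11)=56, p(12)=77, p(13)=101, p(14)=135, p(15)=176, p(16)=231, p(17)=297, p(18)=385, p(19)=490, p(20)=627, p(21)=792, p(22)=1002, p(23)=1255, p(24)=1575, p(25)=1958.
Final step: p(26) = p(25) + p(24) - p(21) - p(19) + p(14) + p(11) - p(4) - p(0)
= 1958 + 1575 - 792 - 490 + 135 + 56 - 5 - 1
= 2436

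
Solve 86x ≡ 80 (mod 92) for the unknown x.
x ≡ 2 (mod 46)

gcd(86, 92) = 2, which divides 80, so solutions exist.
Divide through by 2: 43x ≡ 40 (mod 46).
Find 43^(-1) mod 46 by the extended Euclidean algorithm:
46 = 1 × 43 + 3  ⟹  3 = (1)·46 + (-1)·43
43 = 14 × 3 + 1  ⟹  1 = (-14)·46 + (15)·43
So (15)·43 ≡ 1 (mod 46), i.e. 43^(-1) ≡ 15 (mod 46).
x ≡ 15 × 40 = 600 ≡ 2 (mod 46).
Check: 86 × 2 = 172 ≡ 80 (mod 92).
x ≡ 2 (mod 46), giving 2 solutions mod 92.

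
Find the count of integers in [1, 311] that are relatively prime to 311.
310

311 = 311
φ(n) = n × ∏(1 - 1/p) for each prime p dividing n
φ(311) = 311 × (1 - 1/311) = 310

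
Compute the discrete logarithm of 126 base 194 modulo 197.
51

Baby-step giant-step with step n = ⌈√197⌉ = 15.
Baby steps 194^j mod 197 (j:value) for j=0..14: 0:1, 1:194, 2:9, 3:170, 4:81, 5:151, 6:138, 7:177, 8:60, 9:17, 10:146, 11:153, 12:132, 13:195, 14:6.
Giant-step multiplier: 194^(-15) ≡ 194^(196-15) = 194^181 ≡ 186 (mod 197).
Giant steps γ_i = 126·186^i mod 197: γ_0=126, γ_1=190, γ_2=77, γ_3=138 (in table at j=6).
x = i·n + j = 3·15 + 6 = 51.
Check: 194^51 ≡ 126 (mod 197).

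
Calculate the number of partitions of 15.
176

p(n) counts ways to write n as a sum of positive integers (order ignored).
Euler's pentagonal recurrence: p(k) = p(k-1) + p(k-2) - p(k-5) - p(k-7) + p(k-12) + p(k-15) - ... (offsets j(3j∓1)/2, signs ++--, p(0)=1, p(<0)=0).
DP table for k = 0..14: p(0)=1, p(1)=1, p(2)=2, p(3)=3, p(4)=5, p(5)=7, p(6)=11, p(7)=15, p(8)=22, p(9)=30, p(10)=42, p(11)=56, p(12)=77, p(13)=101, p(14)=135.
Final step: p(15) = p(14) + p(13) - p(10) - p(8) + p(3) + p(0)
= 135 + 101 - 42 - 22 + 3 + 1
= 176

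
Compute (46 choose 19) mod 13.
8

Using Lucas' theorem:
Write n=46 and k=19 in base 13:
n in base 13: [3, 7]
k in base 13: [1, 6]
C(46,19) mod 13 = ∏ C(n_i, k_i) mod 13
Digit binomials (mod 13): C(3,1) = 3; C(7,6) = 7
Product: 3 × 7 = 21 ≡ 8 (mod 13)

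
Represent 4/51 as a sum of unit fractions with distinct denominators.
1/13 + 1/663

Greedy algorithm:
4/51: ceiling(51/4) = 13, use 1/13
1/663: ceiling(663/1) = 663, use 1/663
Result: 4/51 = 1/13 + 1/663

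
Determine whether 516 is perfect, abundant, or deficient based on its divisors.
abundant

Proper divisors of 516: sum = 1 + 2 + 3 + 4 + 6 + 12 + 43 + 86 + 129 + 172 + 258 = 716
Since 716 > 516, 516 is abundant.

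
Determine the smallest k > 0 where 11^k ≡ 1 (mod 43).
7

43 is prime, so ord(11) divides φ(43) = 42.
Divisors of 42: 1, 2, 3, 6, 7, 14, 21, 42.
Repeated squaring: 11^1 ≡ 11, 11^2 ≡ 35, 11^4 ≡ 21, 11^8 ≡ 11, 11^16 ≡ 35, 11^32 ≡ 21 (mod 43).
Test 11^d mod 43 for each divisor d in increasing order:
11^1 ≡ 11
11^2 ≡ 35
11^3 = 11^2·11^1 ≡ 41
11^6 = 11^4·11^2 ≡ 4
11^7 = 11^4·11^2·11^1 ≡ 1  ← first divisor giving 1
The order is 7.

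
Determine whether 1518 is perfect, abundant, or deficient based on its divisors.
abundant

Proper divisors of 1518: sum = 1 + 2 + 3 + 6 + 11 + 22 + 23 + 33 + 46 + 66 + 69 + 138 + 253 + 506 + 759 = 1938
Since 1938 > 1518, 1518 is abundant.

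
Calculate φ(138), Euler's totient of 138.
44

138 = 2 × 3 × 23
φ(n) = n × ∏(1 - 1/p) for each prime p dividing n
φ(138) = 138 × (1 - 1/2) × (1 - 1/3) × (1 - 1/23) = 44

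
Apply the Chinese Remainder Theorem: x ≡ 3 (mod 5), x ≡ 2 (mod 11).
13

Using Chinese Remainder Theorem:
M = 5 × 11 = 55
M1 = 11, M2 = 5
y1 = 11^(-1) mod 5 = 1
y2 = 5^(-1) mod 11 = 9
x = (3×11×1 + 2×5×9) mod 55 = 13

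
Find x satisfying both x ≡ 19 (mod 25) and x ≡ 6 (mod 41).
744

Using Chinese Remainder Theorem:
M = 25 × 41 = 1025
M1 = 41, M2 = 25
y1 = 41^(-1) mod 25 = 11
y2 = 25^(-1) mod 41 = 23
x = (19×41×11 + 6×25×23) mod 1025 = 744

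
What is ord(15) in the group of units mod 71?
35

71 is prime, so ord(15) divides φ(71) = 70.
Divisors of 70: 1, 2, 5, 7, 10, 14, 35, 70.
Repeated squaring: 15^1 ≡ 15, 15^2 ≡ 12, 15^4 ≡ 2, 15^8 ≡ 4, 15^16 ≡ 16, 15^32 ≡ 43, 15^64 ≡ 3 (mod 71).
Test 15^d mod 71 for each divisor d in increasing order:
15^1 ≡ 15
15^2 ≡ 12
15^5 = 15^4·15^1 ≡ 30
15^7 = 15^4·15^2·15^1 ≡ 5
15^10 = 15^8·15^2 ≡ 48
15^14 = 15^8·15^4·15^2 ≡ 25
15^35 = 15^32·15^2·15^1 ≡ 1  ← first divisor giving 1
The order is 35.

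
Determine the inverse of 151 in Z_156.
31

gcd(151, 156) = 1, so the inverse exists.
Extended Euclidean algorithm on (156, 151):
156 = 1 × 151 + 5  ⟹  5 = (1)·156 + (-1)·151
151 = 30 × 5 + 1  ⟹  1 = (-30)·156 + (31)·151
So (31)·151 ≡ 1 (mod 156), i.e. 151^(-1) ≡ 31 (mod 156).
Check: 151 × 31 = 4681 ≡ 1 (mod 156)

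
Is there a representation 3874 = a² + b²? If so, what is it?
25² + 57² (a=25, b=57)

Factorization: 3874 = 2 × 13 × 149
By Fermat: n is sum of two squares iff every prime p ≡ 3 (mod 4) appears to even power.
All primes ≡ 3 (mod 4) appear to even power.
Search a = 0, 1, 2, … for 3874 - a² a perfect square: first hit at a = 25: 3874 - 625 = 3249 = 57².
3874 = 25² + 57² = 625 + 3249 ✓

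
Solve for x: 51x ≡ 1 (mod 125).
76

gcd(51, 125) = 1, so the inverse exists.
Extended Euclidean algorithm on (125, 51):
125 = 2 × 51 + 23  ⟹  23 = (1)·125 + (-2)·51
51 = 2 × 23 + 5  ⟹  5 = (-2)·125 + (5)·51
23 = 4 × 5 + 3  ⟹  3 = (9)·125 + (-22)·51
5 = 1 × 3 + 2  ⟹  2 = (-11)·125 + (27)·51
3 = 1 × 2 + 1  ⟹  1 = (20)·125 + (-49)·51
So (-49)·51 ≡ 1 (mod 125), i.e. 51^(-1) ≡ -49 ≡ 76 (mod 125).
Check: 51 × 76 = 3876 ≡ 1 (mod 125)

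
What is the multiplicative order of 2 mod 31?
5

31 is prime, so ord(2) divides φ(31) = 30.
Divisors of 30: 1, 2, 3, 5, 6, 10, 15, 30.
Repeated squaring: 2^1 ≡ 2, 2^2 ≡ 4, 2^4 ≡ 16, 2^8 ≡ 8, 2^16 ≡ 2 (mod 31).
Test 2^d mod 31 for each divisor d in increasing order:
2^1 ≡ 2
2^2 ≡ 4
2^3 = 2^2·2^1 ≡ 8
2^5 = 2^4·2^1 ≡ 1  ← first divisor giving 1
The order is 5.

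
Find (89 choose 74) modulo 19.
0

Using Lucas' theorem:
Write n=89 and k=74 in base 19:
n in base 19: [4, 13]
k in base 19: [3, 17]
C(89,74) mod 19 = ∏ C(n_i, k_i) mod 19
Digit binomials (mod 19): C(4,3) = 4; C(13,17) = 0 (k_i > n_i)
Product: 4 × 0 = 0 ≡ 0 (mod 19)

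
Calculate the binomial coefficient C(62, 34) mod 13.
10

Using Lucas' theorem:
Write n=62 and k=34 in base 13:
n in base 13: [4, 10]
k in base 13: [2, 8]
C(62,34) mod 13 = ∏ C(n_i, k_i) mod 13
Digit binomials (mod 13): C(4,2) = 6; C(10,8) = 45 ≡ 6
Product: 6 × 6 = 36 ≡ 10 (mod 13)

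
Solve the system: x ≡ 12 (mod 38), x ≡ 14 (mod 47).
202

Using Chinese Remainder Theorem:
M = 38 × 47 = 1786
M1 = 47, M2 = 38
y1 = 47^(-1) mod 38 = 17
y2 = 38^(-1) mod 47 = 26
x = (12×47×17 + 14×38×26) mod 1786 = 202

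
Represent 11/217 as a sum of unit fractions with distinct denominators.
1/20 + 1/1447 + 1/6279980

Greedy algorithm:
11/217: ceiling(217/11) = 20, use 1/20
3/4340: ceiling(4340/3) = 1447, use 1/1447
1/6279980: ceiling(6279980/1) = 6279980, use 1/6279980
Result: 11/217 = 1/20 + 1/1447 + 1/6279980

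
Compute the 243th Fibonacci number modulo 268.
138

Matrix identity: Q^n = [[F_(n+1), F_n], [F_n, F_(n-1)]] with Q = [[1,1],[1,0]].
n = 243 = 11110011₂. Square-and-multiply, entries mod 268:
Q^1 = [[1,1],[1,0]]
Q^3 = (Q^1)²·Q = [[3,2],[2,1]]
Q^7 = (Q^3)²·Q = [[21,13],[13,8]]
Q^15 = (Q^7)²·Q = [[183,74],[74,109]]
Q^30 = (Q^15)² = [[105,168],[168,205]]
Q^60 = (Q^30)² = [[121,88],[88,33]]
Q^121 = (Q^60)²·Q = [[25,141],[141,152]]
Q^243 = (Q^121)²·Q = [[171,138],[138,33]]
F_243 mod 268 = Q^243[0][1] = 138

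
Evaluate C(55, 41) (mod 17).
0

Using Lucas' theorem:
Write n=55 and k=41 in base 17:
n in base 17: [3, 4]
k in base 17: [2, 7]
C(55,41) mod 17 = ∏ C(n_i, k_i) mod 17
Digit binomials (mod 17): C(3,2) = 3; C(4,7) = 0 (k_i > n_i)
Product: 3 × 0 = 0 ≡ 0 (mod 17)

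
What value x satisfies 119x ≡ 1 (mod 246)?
215

gcd(119, 246) = 1, so the inverse exists.
Extended Euclidean algorithm on (246, 119):
246 = 2 × 119 + 8  ⟹  8 = (1)·246 + (-2)·119
119 = 14 × 8 + 7  ⟹  7 = (-14)·246 + (29)·119
8 = 1 × 7 + 1  ⟹  1 = (15)·246 + (-31)·119
So (-31)·119 ≡ 1 (mod 246), i.e. 119^(-1) ≡ -31 ≡ 215 (mod 246).
Check: 119 × 215 = 25585 ≡ 1 (mod 246)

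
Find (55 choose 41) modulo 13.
12

Using Lucas' theorem:
Write n=55 and k=41 in base 13:
n in base 13: [4, 3]
k in base 13: [3, 2]
C(55,41) mod 13 = ∏ C(n_i, k_i) mod 13
Digit binomials (mod 13): C(4,3) = 4; C(3,2) = 3
Product: 4 × 3 = 12 ≡ 12 (mod 13)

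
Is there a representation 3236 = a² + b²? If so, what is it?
10² + 56² (a=10, b=56)

Factorization: 3236 = 2^2 × 809
By Fermat: n is sum of two squares iff every prime p ≡ 3 (mod 4) appears to even power.
All primes ≡ 3 (mod 4) appear to even power.
Search a = 0, 1, 2, … for 3236 - a² a perfect square: first hit at a = 10: 3236 - 100 = 3136 = 56².
3236 = 10² + 56² = 100 + 3136 ✓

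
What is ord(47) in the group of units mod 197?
98

197 is prime, so ord(47) divides φ(197) = 196.
Divisors of 196: 1, 2, 4, 7, 14, 28, 49, 98, 196.
Repeated squaring: 47^1 ≡ 47, 47^2 ≡ 42, 47^4 ≡ 188, 47^8 ≡ 81, 47^16 ≡ 60, 47^32 ≡ 54, 47^64 ≡ 158, 47^128 ≡ 142 (mod 197).
Test 47^d mod 197 for each divisor d in increasing order:
47^1 ≡ 47
47^2 ≡ 42
47^4 ≡ 188
47^7 = 47^4·47^2·47^1 ≡ 161
47^14 = 47^8·47^4·47^2 ≡ 114
47^28 = 47^16·47^8·47^4 ≡ 191
47^49 = 47^32·47^16·47^1 ≡ 196
47^98 = 47^64·47^32·47^2 ≡ 1  ← first divisor giving 1
The order is 98.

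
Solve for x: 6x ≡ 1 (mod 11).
2

gcd(6, 11) = 1, so the inverse exists.
Extended Euclidean algorithm on (11, 6):
11 = 1 × 6 + 5  ⟹  5 = (1)·11 + (-1)·6
6 = 1 × 5 + 1  ⟹  1 = (-1)·11 + (2)·6
So (2)·6 ≡ 1 (mod 11), i.e. 6^(-1) ≡ 2 (mod 11).
Check: 6 × 2 = 12 ≡ 1 (mod 11)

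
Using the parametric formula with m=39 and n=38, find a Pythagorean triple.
(77, 2964, 2965)

Euclid's formula: a = m² - n², b = 2mn, c = m² + n²
m = 39, n = 38
a = 39² - 38² = 1521 - 1444 = 77
b = 2 × 39 × 38 = 2964
c = 39² + 38² = 1521 + 1444 = 2965
Verification: 77² + 2964² = 5929 + 8785296 = 8791225 = 2965² ✓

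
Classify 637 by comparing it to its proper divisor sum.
deficient

Proper divisors of 637: sum = 1 + 7 + 13 + 49 + 91 = 161
Since 161 < 637, 637 is deficient.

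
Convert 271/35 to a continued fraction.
[7; 1, 2, 1, 8]

Euclidean algorithm steps:
271 = 7 × 35 + 26
35 = 1 × 26 + 9
26 = 2 × 9 + 8
9 = 1 × 8 + 1
8 = 8 × 1 + 0
Continued fraction: [7; 1, 2, 1, 8]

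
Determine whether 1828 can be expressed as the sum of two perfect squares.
8² + 42² (a=8, b=42)

Factorization: 1828 = 2^2 × 457
By Fermat: n is sum of two squares iff every prime p ≡ 3 (mod 4) appears to even power.
All primes ≡ 3 (mod 4) appear to even power.
Search a = 0, 1, 2, … for 1828 - a² a perfect square: first hit at a = 8: 1828 - 64 = 1764 = 42².
1828 = 8² + 42² = 64 + 1764 ✓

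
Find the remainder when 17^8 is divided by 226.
83

Repeated squaring. Binary of 8 = 1000.
17^1 ≡ 17 (mod 226); 17^2 ≡ 63 (mod 226); 17^4 ≡ 127 (mod 226); 17^8 ≡ 83 (mod 226)
17^8 = 17^8 ≡ 83 (mod 226)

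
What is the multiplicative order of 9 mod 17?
8

17 is prime, so ord(9) divides φ(17) = 16.
Divisors of 16: 1, 2, 4, 8, 16.
Repeated squaring: 9^1 ≡ 9, 9^2 ≡ 13, 9^4 ≡ 16, 9^8 ≡ 1, 9^16 ≡ 1 (mod 17).
Test 9^d mod 17 for each divisor d in increasing order:
9^1 ≡ 9
9^2 ≡ 13
9^4 ≡ 16
9^8 ≡ 1  ← first divisor giving 1
The order is 8.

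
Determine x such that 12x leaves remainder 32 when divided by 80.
x ≡ 16 (mod 20)

gcd(12, 80) = 4, which divides 32, so solutions exist.
Divide through by 4: 3x ≡ 8 (mod 20).
Find 3^(-1) mod 20 by the extended Euclidean algorithm:
20 = 6 × 3 + 2  ⟹  2 = (1)·20 + (-6)·3
3 = 1 × 2 + 1  ⟹  1 = (-1)·20 + (7)·3
So (7)·3 ≡ 1 (mod 20), i.e. 3^(-1) ≡ 7 (mod 20).
x ≡ 7 × 8 = 56 ≡ 16 (mod 20).
Check: 12 × 16 = 192 ≡ 32 (mod 80).
x ≡ 16 (mod 20), giving 4 solutions mod 80.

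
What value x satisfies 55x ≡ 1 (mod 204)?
115

gcd(55, 204) = 1, so the inverse exists.
Extended Euclidean algorithm on (204, 55):
204 = 3 × 55 + 39  ⟹  39 = (1)·204 + (-3)·55
55 = 1 × 39 + 16  ⟹  16 = (-1)·204 + (4)·55
39 = 2 × 16 + 7  ⟹  7 = (3)·204 + (-11)·55
16 = 2 × 7 + 2  ⟹  2 = (-7)·204 + (26)·55
7 = 3 × 2 + 1  ⟹  1 = (24)·204 + (-89)·55
So (-89)·55 ≡ 1 (mod 204), i.e. 55^(-1) ≡ -89 ≡ 115 (mod 204).
Check: 55 × 115 = 6325 ≡ 1 (mod 204)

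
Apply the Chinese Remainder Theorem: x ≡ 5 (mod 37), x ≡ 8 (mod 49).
449

Using Chinese Remainder Theorem:
M = 37 × 49 = 1813
M1 = 49, M2 = 37
y1 = 49^(-1) mod 37 = 34
y2 = 37^(-1) mod 49 = 4
x = (5×49×34 + 8×37×4) mod 1813 = 449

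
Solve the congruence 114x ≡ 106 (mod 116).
x ≡ 5 (mod 58)

gcd(114, 116) = 2, which divides 106, so solutions exist.
Divide through by 2: 57x ≡ 53 (mod 58).
Find 57^(-1) mod 58 by the extended Euclidean algorithm:
58 = 1 × 57 + 1  ⟹  1 = (1)·58 + (-1)·57
So (-1)·57 ≡ 1 (mod 58), i.e. 57^(-1) ≡ -1 ≡ 57 (mod 58).
x ≡ 57 × 53 = 3021 ≡ 5 (mod 58).
Check: 114 × 5 = 570 ≡ 106 (mod 116).
x ≡ 5 (mod 58), giving 2 solutions mod 116.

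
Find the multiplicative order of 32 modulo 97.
48

97 is prime, so ord(32) divides φ(97) = 96.
Divisors of 96: 1, 2, 3, 4, 6, 8, 12, 16, 24, 32, 48, 96.
Repeated squaring: 32^1 ≡ 32, 32^2 ≡ 54, 32^4 ≡ 6, 32^8 ≡ 36, 32^16 ≡ 35, 32^32 ≡ 61, 32^64 ≡ 35 (mod 97).
Test 32^d mod 97 for each divisor d in increasing order:
32^1 ≡ 32
32^2 ≡ 54
32^3 = 32^2·32^1 ≡ 79
32^4 ≡ 6
32^6 = 32^4·32^2 ≡ 33
32^8 ≡ 36
32^12 = 32^8·32^4 ≡ 22
32^16 ≡ 35
32^24 = 32^16·32^8 ≡ 96
32^32 ≡ 61
32^48 = 32^32·32^16 ≡ 1  ← first divisor giving 1
The order is 48.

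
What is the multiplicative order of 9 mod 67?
11

67 is prime, so ord(9) divides φ(67) = 66.
Divisors of 66: 1, 2, 3, 6, 11, 22, 33, 66.
Repeated squaring: 9^1 ≡ 9, 9^2 ≡ 14, 9^4 ≡ 62, 9^8 ≡ 25, 9^16 ≡ 22, 9^32 ≡ 15, 9^64 ≡ 24 (mod 67).
Test 9^d mod 67 for each divisor d in increasing order:
9^1 ≡ 9
9^2 ≡ 14
9^3 = 9^2·9^1 ≡ 59
9^6 = 9^4·9^2 ≡ 64
9^11 = 9^8·9^2·9^1 ≡ 1  ← first divisor giving 1
The order is 11.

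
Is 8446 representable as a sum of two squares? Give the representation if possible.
Not possible

Factorization: 8446 = 2 × 41 × 103
By Fermat: n is sum of two squares iff every prime p ≡ 3 (mod 4) appears to even power.
Prime(s) ≡ 3 (mod 4) with odd exponent: [(103, 1)]
Therefore 8446 cannot be expressed as a² + b².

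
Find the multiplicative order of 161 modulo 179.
89

179 is prime, so ord(161) divides φ(179) = 178.
Divisors of 178: 1, 2, 89, 178.
Repeated squaring: 161^1 ≡ 161, 161^2 ≡ 145, 161^4 ≡ 82, 161^8 ≡ 101, 161^16 ≡ 177, 161^32 ≡ 4, 161^64 ≡ 16, 161^128 ≡ 77 (mod 179).
Test 161^d mod 179 for each divisor d in increasing order:
161^1 ≡ 161
161^2 ≡ 145
161^89 = 161^64·161^16·161^8·161^1 ≡ 1  ← first divisor giving 1
The order is 89.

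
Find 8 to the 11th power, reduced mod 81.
17

Repeated squaring. Binary of 11 = 1011.
8^1 ≡ 8 (mod 81); 8^2 ≡ 64 (mod 81); 8^4 ≡ 46 (mod 81); 8^8 ≡ 10 (mod 81)
8^11 = 8^1 × 8^2 × 8^8 ≡ 17 (mod 81)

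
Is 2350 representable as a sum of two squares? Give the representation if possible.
Not possible

Factorization: 2350 = 2 × 5^2 × 47
By Fermat: n is sum of two squares iff every prime p ≡ 3 (mod 4) appears to even power.
Prime(s) ≡ 3 (mod 4) with odd exponent: [(47, 1)]
Therefore 2350 cannot be expressed as a² + b².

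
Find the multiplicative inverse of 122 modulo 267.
116

gcd(122, 267) = 1, so the inverse exists.
Extended Euclidean algorithm on (267, 122):
267 = 2 × 122 + 23  ⟹  23 = (1)·267 + (-2)·122
122 = 5 × 23 + 7  ⟹  7 = (-5)·267 + (11)·122
23 = 3 × 7 + 2  ⟹  2 = (16)·267 + (-35)·122
7 = 3 × 2 + 1  ⟹  1 = (-53)·267 + (116)·122
So (116)·122 ≡ 1 (mod 267), i.e. 122^(-1) ≡ 116 (mod 267).
Check: 122 × 116 = 14152 ≡ 1 (mod 267)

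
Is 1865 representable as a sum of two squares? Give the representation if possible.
4² + 43² (a=4, b=43)

Factorization: 1865 = 5 × 373
By Fermat: n is sum of two squares iff every prime p ≡ 3 (mod 4) appears to even power.
All primes ≡ 3 (mod 4) appear to even power.
Search a = 0, 1, 2, … for 1865 - a² a perfect square: first hit at a = 4: 1865 - 16 = 1849 = 43².
1865 = 4² + 43² = 16 + 1849 ✓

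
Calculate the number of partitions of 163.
142798995930

p(n) counts ways to write n as a sum of positive integers (order ignored).
Euler's pentagonal recurrence: p(k) = p(k-1) + p(k-2) - p(k-5) - p(k-7) + p(k-12) + p(k-15) - ... (offsets j(3j∓1)/2, signs ++--, p(0)=1, p(<0)=0).
DP table for k = 0..162: p(0)=1, p(1)=1, p(2)=2, p(3)=3, p(4)=5, p(5)=7, p(6)=11, p(7)=15, p(8)=22, p(9)=30, p(10)=42, p(11)=56, p(12)=77, p(13)=101, p(14)=135, p(15)=176, p(16)=231, p(17)=297, p(18)=385, p(19)=490, p(20)=627, p(21)=792, p(22)=1002, p(23)=1255, p(24)=1575, p(25)=1958, p(26)=2436, p(27)=3010, p(28)=3718, p(29)=4565, p(30)=5604, p(31)=6842, p(32)=8349, p(33)=10143, p(34)=12310, p(35)=14883, p(36)=17977, p(37)=21637, p(38)=26015, p(39)=31185, p(40)=37338, p(41)=44583, p(42)=53174, p(43)=63261, p(44)=75175, p(45)=89134, p(46)=105558, p(47)=124754, p(48)=147273, p(49)=173525, p(50)=204226, p(51)=239943, p(52)=281589, p(53)=329931, p(54)=386155, p(55)=451276, p(56)=526823, p(57)=614154, p(58)=715220, p(59)=831820, p(60)=966467, p(61)=1121505, p(62)=1300156, p(63)=1505499, p(64)=1741630, p(65)=2012558, p(66)=2323520, p(67)=2679689, p(68)=3087735, p(69)=3554345, p(70)=4087968, p(71)=4697205, p(72)=5392783, p(73)=6185689, p(74)=7089500, p(75)=8118264, p(76)=9289091, p(77)=10619863, p(78)=12132164, p(79)=13848650, p(80)=15796476, p(81)=18004327, p(82)=20506255, p(83)=23338469, p(84)=26543660, p(85)=30167357, p(86)=34262962, p(87)=38887673, p(88)=44108109, p(89)=49995925, p(90)=56634173, p(91)=64112359, p(92)=72533807, p(93)=82010177, p(94)=92669720, p(95)=104651419, p(96)=118114304, p(97)=133230930, p(98)=150198136, p(99)=169229875, p(100)=190569292, p(101)=214481126, p(102)=241265379, p(103)=271248950, p(104)=304801365, p(105)=342325709, p(106)=384276336, p(107)=431149389, p(108)=483502844, p(109)=541946240, p(110)=607163746, p(111)=679903203, p(112)=761002156, p(113)=851376628, p(114)=952050665, p(115)=1064144451, p(116)=1188908248, p(117)=1327710076, p(118)=1482074143, p(119)=1653668665, p(120)=1844349560, p(121)=2056148051, p(122)=2291320912, p(123)=2552338241, p(124)=2841940500, p(125)=3163127352, p(126)=3519222692, p(127)=3913864295, p(128)=4351078600, p(129)=4835271870, p(130)=5371315400, p(131)=5964539504, p(132)=6620830889, p(133)=7346629512, p(134)=8149040695, p(135)=9035836076, p(136)=10015581680, p(137)=11097645016, p(138)=12292341831, p(139)=13610949895, p(140)=15065878135, p(141)=16670689208, p(142)=18440293320, p(143)=20390982757, p(144)=22540654445, p(145)=24908858009, p(146)=27517052599, p(147)=30388671978, p(148)=33549419497, p(149)=37027355200, p(150)=40853235313, p(151)=45060624582, p(152)=49686288421, p(153)=54770336324, p(154)=60356673280, p(155)=66493182097, p(156)=73232243759, p(157)=80630964769, p(158)=88751778802, p(159)=97662728555, p(160)=107438159466, p(161)=118159068427, p(162)=129913904637.
Final step: p(163) = p(162) + p(161) - p(158) - p(156) + p(151) + p(148) - p(141) - p(137) + p(128) + p(123) - p(112) - p(106) + p(93) + p(86) - p(71) - p(63) + p(46) + p(37) - p(18) - p(8)
= 129913904637 + 118159068427 - 88751778802 - 73232243759 + 45060624582 + 33549419497 - 16670689208 - 11097645016 + 4351078600 + 2552338241 - 761002156 - 384276336 + 82010177 + 34262962 - 4697205 - 1505499 + 105558 + 21637 - 385 - 22
= 142798995930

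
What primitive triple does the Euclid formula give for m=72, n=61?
(1463, 8784, 8905)

Euclid's formula: a = m² - n², b = 2mn, c = m² + n²
m = 72, n = 61
a = 72² - 61² = 5184 - 3721 = 1463
b = 2 × 72 × 61 = 8784
c = 72² + 61² = 5184 + 3721 = 8905
Verification: 1463² + 8784² = 2140369 + 77158656 = 79299025 = 8905² ✓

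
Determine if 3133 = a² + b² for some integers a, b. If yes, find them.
18² + 53² (a=18, b=53)

Factorization: 3133 = 13 × 241
By Fermat: n is sum of two squares iff every prime p ≡ 3 (mod 4) appears to even power.
All primes ≡ 3 (mod 4) appear to even power.
Search a = 0, 1, 2, … for 3133 - a² a perfect square: first hit at a = 18: 3133 - 324 = 2809 = 53².
3133 = 18² + 53² = 324 + 2809 ✓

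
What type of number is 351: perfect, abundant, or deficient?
deficient

Proper divisors of 351: sum = 1 + 3 + 9 + 13 + 27 + 39 + 117 = 209
Since 209 < 351, 351 is deficient.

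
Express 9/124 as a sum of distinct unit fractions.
1/14 + 1/868

Greedy algorithm:
9/124: ceiling(124/9) = 14, use 1/14
1/868: ceiling(868/1) = 868, use 1/868
Result: 9/124 = 1/14 + 1/868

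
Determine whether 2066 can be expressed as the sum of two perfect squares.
29² + 35² (a=29, b=35)

Factorization: 2066 = 2 × 1033
By Fermat: n is sum of two squares iff every prime p ≡ 3 (mod 4) appears to even power.
All primes ≡ 3 (mod 4) appear to even power.
Search a = 0, 1, 2, … for 2066 - a² a perfect square: first hit at a = 29: 2066 - 841 = 1225 = 35².
2066 = 29² + 35² = 841 + 1225 ✓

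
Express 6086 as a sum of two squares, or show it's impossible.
Not possible

Factorization: 6086 = 2 × 17 × 179
By Fermat: n is sum of two squares iff every prime p ≡ 3 (mod 4) appears to even power.
Prime(s) ≡ 3 (mod 4) with odd exponent: [(179, 1)]
Therefore 6086 cannot be expressed as a² + b².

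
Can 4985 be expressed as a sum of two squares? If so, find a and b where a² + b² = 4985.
19² + 68² (a=19, b=68)

Factorization: 4985 = 5 × 997
By Fermat: n is sum of two squares iff every prime p ≡ 3 (mod 4) appears to even power.
All primes ≡ 3 (mod 4) appear to even power.
Search a = 0, 1, 2, … for 4985 - a² a perfect square: first hit at a = 19: 4985 - 361 = 4624 = 68².
4985 = 19² + 68² = 361 + 4624 ✓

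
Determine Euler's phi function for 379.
378

379 = 379
φ(n) = n × ∏(1 - 1/p) for each prime p dividing n
φ(379) = 379 × (1 - 1/379) = 378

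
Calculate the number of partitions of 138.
12292341831

p(n) counts ways to write n as a sum of positive integers (order ignored).
Euler's pentagonal recurrence: p(k) = p(k-1) + p(k-2) - p(k-5) - p(k-7) + p(k-12) + p(k-15) - ... (offsets j(3j∓1)/2, signs ++--, p(0)=1, p(<0)=0).
DP table for k = 0..137: p(0)=1, p(1)=1, p(2)=2, p(3)=3, p(4)=5, p(5)=7, p(6)=11, p(7)=15, p(8)=22, p(9)=30, p(10)=42, p(11)=56, p(12)=77, p(13)=101, p(14)=135, p(15)=176, p(16)=231, p(17)=297, p(18)=385, p(19)=490, p(20)=627, p(21)=792, p(22)=1002, p(23)=1255, p(24)=1575, p(25)=1958, p(26)=2436, p(27)=3010, p(28)=3718, p(29)=4565, p(30)=5604, p(31)=6842, p(32)=8349, p(33)=10143, p(34)=12310, p(35)=14883, p(36)=17977, p(37)=21637, p(38)=26015, p(39)=31185, p(40)=37338, p(41)=44583, p(42)=53174, p(43)=63261, p(44)=75175, p(45)=89134, p(46)=105558, p(47)=124754, p(48)=147273, p(49)=173525, p(50)=204226, p(51)=239943, p(52)=281589, p(53)=329931, p(54)=386155, p(55)=451276, p(56)=526823, p(57)=614154, p(58)=715220, p(59)=831820, p(60)=966467, p(61)=1121505, p(62)=1300156, p(63)=1505499, p(64)=1741630, p(65)=2012558, p(66)=2323520, p(67)=2679689, p(68)=3087735, p(69)=3554345, p(70)=4087968, p(71)=4697205, p(72)=5392783, p(73)=6185689, p(74)=7089500, p(75)=8118264, p(76)=9289091, p(77)=10619863, p(78)=12132164, p(79)=13848650, p(80)=15796476, p(81)=18004327, p(82)=20506255, p(83)=23338469, p(84)=26543660, p(85)=30167357, p(86)=34262962, p(87)=38887673, p(88)=44108109, p(89)=49995925, p(90)=56634173, p(91)=64112359, p(92)=72533807, p(93)=82010177, p(94)=92669720, p(95)=104651419, p(96)=118114304, p(97)=133230930, p(98)=150198136, p(99)=169229875, p(100)=190569292, p(101)=214481126, p(102)=241265379, p(103)=271248950, p(104)=304801365, p(105)=342325709, p(106)=384276336, p(107)=431149389, p(108)=483502844, p(109)=541946240, p(110)=607163746, p(111)=679903203, p(112)=761002156, p(113)=851376628, p(114)=952050665, p(115)=1064144451, p(116)=1188908248, p(117)=1327710076, p(118)=1482074143, p(119)=1653668665, p(120)=1844349560, p(121)=2056148051, p(122)=2291320912, p(123)=2552338241, p(124)=2841940500, p(125)=3163127352, p(126)=3519222692, p(127)=3913864295, p(128)=4351078600, p(129)=4835271870, p(130)=5371315400, p(131)=5964539504, p(132)=6620830889, p(133)=7346629512, p(134)=8149040695, p(135)=9035836076, p(136)=10015581680, p(137)=11097645016.
Final step: p(138) = p(137) + p(136) - p(133) - p(131) + p(126) + p(123) - p(116) - p(112) + p(103) + p(98) - p(87) - p(81) + p(68) + p(61) - p(46) - p(38) + p(21) + p(12)
= 11097645016 + 10015581680 - 7346629512 - 5964539504 + 3519222692 + 2552338241 - 1188908248 - 761002156 + 271248950 + 150198136 - 38887673 - 18004327 + 3087735 + 1121505 - 105558 - 26015 + 792 + 77
= 12292341831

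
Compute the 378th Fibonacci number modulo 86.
4

Matrix identity: Q^n = [[F_(n+1), F_n], [F_n, F_(n-1)]] with Q = [[1,1],[1,0]].
n = 378 = 101111010₂. Square-and-multiply, entries mod 86:
Q^1 = [[1,1],[1,0]]
Q^2 = (Q^1)² = [[2,1],[1,1]]
Q^5 = (Q^2)²·Q = [[8,5],[5,3]]
Q^11 = (Q^5)²·Q = [[58,3],[3,55]]
Q^23 = (Q^11)²·Q = [[14,19],[19,81]]
Q^47 = (Q^23)²·Q = [[40,41],[41,85]]
Q^94 = (Q^47)² = [[13,51],[51,48]]
Q^189 = (Q^94)²·Q = [[33,18],[18,15]]
Q^378 = (Q^189)² = [[37,4],[4,33]]
F_378 mod 86 = Q^378[0][1] = 4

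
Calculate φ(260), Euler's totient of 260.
96

260 = 2^2 × 5 × 13
φ(n) = n × ∏(1 - 1/p) for each prime p dividing n
φ(260) = 260 × (1 - 1/2) × (1 - 1/5) × (1 - 1/13) = 96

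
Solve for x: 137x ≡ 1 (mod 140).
93

gcd(137, 140) = 1, so the inverse exists.
Extended Euclidean algorithm on (140, 137):
140 = 1 × 137 + 3  ⟹  3 = (1)·140 + (-1)·137
137 = 45 × 3 + 2  ⟹  2 = (-45)·140 + (46)·137
3 = 1 × 2 + 1  ⟹  1 = (46)·140 + (-47)·137
So (-47)·137 ≡ 1 (mod 140), i.e. 137^(-1) ≡ -47 ≡ 93 (mod 140).
Check: 137 × 93 = 12741 ≡ 1 (mod 140)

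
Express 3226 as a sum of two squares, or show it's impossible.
25² + 51² (a=25, b=51)

Factorization: 3226 = 2 × 1613
By Fermat: n is sum of two squares iff every prime p ≡ 3 (mod 4) appears to even power.
All primes ≡ 3 (mod 4) appear to even power.
Search a = 0, 1, 2, … for 3226 - a² a perfect square: first hit at a = 25: 3226 - 625 = 2601 = 51².
3226 = 25² + 51² = 625 + 2601 ✓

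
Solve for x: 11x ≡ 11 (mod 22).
x ≡ 1 (mod 2)

gcd(11, 22) = 11, which divides 11, so solutions exist.
Divide through by 11: x ≡ 1 (mod 2).
The coefficient of x is now 1, so x ≡ 1 (mod 2).
Check: 11 × 1 = 11 ≡ 11 (mod 22).
x ≡ 1 (mod 2), giving 11 solutions mod 22.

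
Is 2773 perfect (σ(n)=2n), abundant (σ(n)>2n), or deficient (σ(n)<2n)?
deficient

Proper divisors of 2773: sum = 1 + 47 + 59 = 107
Since 107 < 2773, 2773 is deficient.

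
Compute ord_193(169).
32

193 is prime, so ord(169) divides φ(193) = 192.
Divisors of 192: 1, 2, 3, 4, 6, 8, 12, 16, 24, 32, 48, 64, 96, 192.
Repeated squaring: 169^1 ≡ 169, 169^2 ≡ 190, 169^4 ≡ 9, 169^8 ≡ 81, 169^16 ≡ 192, 169^32 ≡ 1, 169^64 ≡ 1, 169^128 ≡ 1 (mod 193).
Test 169^d mod 193 for each divisor d in increasing order:
169^1 ≡ 169
169^2 ≡ 190
169^3 = 169^2·169^1 ≡ 72
169^4 ≡ 9
169^6 = 169^4·169^2 ≡ 166
169^8 ≡ 81
169^12 = 169^8·169^4 ≡ 150
169^16 ≡ 192
169^24 = 169^16·169^8 ≡ 112
169^32 ≡ 1  ← first divisor giving 1
The order is 32.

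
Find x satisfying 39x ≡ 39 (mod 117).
x ≡ 1 (mod 3)

gcd(39, 117) = 39, which divides 39, so solutions exist.
Divide through by 39: x ≡ 1 (mod 3).
The coefficient of x is now 1, so x ≡ 1 (mod 3).
Check: 39 × 1 = 39 ≡ 39 (mod 117).
x ≡ 1 (mod 3), giving 39 solutions mod 117.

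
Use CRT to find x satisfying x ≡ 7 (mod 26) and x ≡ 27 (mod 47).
215

Using Chinese Remainder Theorem:
M = 26 × 47 = 1222
M1 = 47, M2 = 26
y1 = 47^(-1) mod 26 = 5
y2 = 26^(-1) mod 47 = 38
x = (7×47×5 + 27×26×38) mod 1222 = 215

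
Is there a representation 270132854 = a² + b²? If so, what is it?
Not possible

Factorization: 270132854 = 2 × 29 × 167^3
By Fermat: n is sum of two squares iff every prime p ≡ 3 (mod 4) appears to even power.
Prime(s) ≡ 3 (mod 4) with odd exponent: [(167, 3)]
Therefore 270132854 cannot be expressed as a² + b².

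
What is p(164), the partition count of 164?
156919475295

p(n) counts ways to write n as a sum of positive integers (order ignored).
Euler's pentagonal recurrence: p(k) = p(k-1) + p(k-2) - p(k-5) - p(k-7) + p(k-12) + p(k-15) - ... (offsets j(3j∓1)/2, signs ++--, p(0)=1, p(<0)=0).
DP table for k = 0..163: p(0)=1, p(1)=1, p(2)=2, p(3)=3, p(4)=5, p(5)=7, p(6)=11, p(7)=15, p(8)=22, p(9)=30, p(10)=42, p(11)=56, p(12)=77, p(13)=101, p(14)=135, p(15)=176, p(16)=231, p(17)=297, p(18)=385, p(19)=490, p(20)=627, p(21)=792, p(22)=1002, p(23)=1255, p(24)=1575, p(25)=1958, p(26)=2436, p(27)=3010, p(28)=3718, p(29)=4565, p(30)=5604, p(31)=6842, p(32)=8349, p(33)=10143, p(34)=12310, p(35)=14883, p(36)=17977, p(37)=21637, p(38)=26015, p(39)=31185, p(40)=37338, p(41)=44583, p(42)=53174, p(43)=63261, p(44)=75175, p(45)=89134, p(46)=105558, p(47)=124754, p(48)=147273, p(49)=173525, p(50)=204226, p(51)=239943, p(52)=281589, p(53)=329931, p(54)=386155, p(55)=451276, p(56)=526823, p(57)=614154, p(58)=715220, p(59)=831820, p(60)=966467, p(61)=1121505, p(62)=1300156, p(63)=1505499, p(64)=1741630, p(65)=2012558, p(66)=2323520, p(67)=2679689, p(68)=3087735, p(69)=3554345, p(70)=4087968, p(71)=4697205, p(72)=5392783, p(73)=6185689, p(74)=7089500, p(75)=8118264, p(76)=9289091, p(77)=10619863, p(78)=12132164, p(79)=13848650, p(80)=15796476, p(81)=18004327, p(82)=20506255, p(83)=23338469, p(84)=26543660, p(85)=30167357, p(86)=34262962, p(87)=38887673, p(88)=44108109, p(89)=49995925, p(90)=56634173, p(91)=64112359, p(92)=72533807, p(93)=82010177, p(94)=92669720, p(95)=104651419, p(96)=118114304, p(97)=133230930, p(98)=150198136, p(99)=169229875, p(100)=190569292, p(101)=214481126, p(102)=241265379, p(103)=271248950, p(104)=304801365, p(105)=342325709, p(106)=384276336, p(107)=431149389, p(108)=483502844, p(109)=541946240, p(110)=607163746, p(111)=679903203, p(112)=761002156, p(113)=851376628, p(114)=952050665, p(115)=1064144451, p(116)=1188908248, p(117)=1327710076, p(118)=1482074143, p(119)=1653668665, p(120)=1844349560, p(121)=2056148051, p(122)=2291320912, p(123)=2552338241, p(124)=2841940500, p(125)=3163127352, p(126)=3519222692, p(127)=3913864295, p(128)=4351078600, p(129)=4835271870, p(130)=5371315400, p(131)=5964539504, p(132)=6620830889, p(133)=7346629512, p(134)=8149040695, p(135)=9035836076, p(136)=10015581680, p(137)=11097645016, p(138)=12292341831, p(139)=13610949895, p(140)=15065878135, p(141)=16670689208, p(142)=18440293320, p(143)=20390982757, p(144)=22540654445, p(145)=24908858009, p(146)=27517052599, p(147)=30388671978, p(148)=33549419497, p(149)=37027355200, p(150)=40853235313, p(151)=45060624582, p(152)=49686288421, p(153)=54770336324, p(154)=60356673280, p(155)=66493182097, p(156)=73232243759, p(157)=80630964769, p(158)=88751778802, p(159)=97662728555, p(160)=107438159466, p(161)=118159068427, p(162)=129913904637, p(163)=142798995930.
Final step: p(164) = p(163) + p(162) - p(159) - p(157) + p(152) + p(149) - p(142) - p(138) + p(129) + p(124) - p(113) - p(107) + p(94) + p(87) - p(72) - p(64) + p(47) + p(38) - p(19) - p(9)
= 142798995930 + 129913904637 - 97662728555 - 80630964769 + 49686288421 + 37027355200 - 18440293320 - 12292341831 + 4835271870 + 2841940500 - 851376628 - 431149389 + 92669720 + 38887673 - 5392783 - 1741630 + 124754 + 26015 - 490 - 30
= 156919475295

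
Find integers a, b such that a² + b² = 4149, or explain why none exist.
30² + 57² (a=30, b=57)

Factorization: 4149 = 3^2 × 461
By Fermat: n is sum of two squares iff every prime p ≡ 3 (mod 4) appears to even power.
All primes ≡ 3 (mod 4) appear to even power.
Search a = 0, 1, 2, … for 4149 - a² a perfect square: first hit at a = 30: 4149 - 900 = 3249 = 57².
4149 = 30² + 57² = 900 + 3249 ✓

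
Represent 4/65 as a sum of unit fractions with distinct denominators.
1/17 + 1/369 + 1/203873 + 1/83128196385

Greedy algorithm:
4/65: ceiling(65/4) = 17, use 1/17
3/1105: ceiling(1105/3) = 369, use 1/369
2/407745: ceiling(407745/2) = 203873, use 1/203873
1/83128196385: ceiling(83128196385/1) = 83128196385, use 1/83128196385
Result: 4/65 = 1/17 + 1/369 + 1/203873 + 1/83128196385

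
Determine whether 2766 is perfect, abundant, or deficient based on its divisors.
abundant

Proper divisors of 2766: sum = 1 + 2 + 3 + 6 + 461 + 922 + 1383 = 2778
Since 2778 > 2766, 2766 is abundant.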